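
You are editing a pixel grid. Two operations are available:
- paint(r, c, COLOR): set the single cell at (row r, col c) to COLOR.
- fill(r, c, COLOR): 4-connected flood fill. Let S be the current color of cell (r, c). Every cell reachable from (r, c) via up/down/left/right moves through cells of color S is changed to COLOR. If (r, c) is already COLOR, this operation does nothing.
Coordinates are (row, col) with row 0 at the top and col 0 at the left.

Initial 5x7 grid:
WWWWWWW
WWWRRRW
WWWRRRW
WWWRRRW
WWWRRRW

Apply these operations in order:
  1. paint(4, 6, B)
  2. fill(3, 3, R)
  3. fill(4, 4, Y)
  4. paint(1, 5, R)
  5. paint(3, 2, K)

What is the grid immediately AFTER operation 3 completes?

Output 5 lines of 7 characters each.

Answer: WWWWWWW
WWWYYYW
WWWYYYW
WWWYYYW
WWWYYYB

Derivation:
After op 1 paint(4,6,B):
WWWWWWW
WWWRRRW
WWWRRRW
WWWRRRW
WWWRRRB
After op 2 fill(3,3,R) [0 cells changed]:
WWWWWWW
WWWRRRW
WWWRRRW
WWWRRRW
WWWRRRB
After op 3 fill(4,4,Y) [12 cells changed]:
WWWWWWW
WWWYYYW
WWWYYYW
WWWYYYW
WWWYYYB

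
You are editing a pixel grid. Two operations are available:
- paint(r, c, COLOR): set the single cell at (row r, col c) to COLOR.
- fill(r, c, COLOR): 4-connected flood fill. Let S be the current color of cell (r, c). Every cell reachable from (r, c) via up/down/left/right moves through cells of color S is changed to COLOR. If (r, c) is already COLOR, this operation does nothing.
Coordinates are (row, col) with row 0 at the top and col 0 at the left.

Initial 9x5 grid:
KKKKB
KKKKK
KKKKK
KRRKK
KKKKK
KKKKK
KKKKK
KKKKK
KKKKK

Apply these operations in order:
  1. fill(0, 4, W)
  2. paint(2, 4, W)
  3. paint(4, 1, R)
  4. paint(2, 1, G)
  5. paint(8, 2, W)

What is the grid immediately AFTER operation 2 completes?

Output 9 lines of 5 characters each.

Answer: KKKKW
KKKKK
KKKKW
KRRKK
KKKKK
KKKKK
KKKKK
KKKKK
KKKKK

Derivation:
After op 1 fill(0,4,W) [1 cells changed]:
KKKKW
KKKKK
KKKKK
KRRKK
KKKKK
KKKKK
KKKKK
KKKKK
KKKKK
After op 2 paint(2,4,W):
KKKKW
KKKKK
KKKKW
KRRKK
KKKKK
KKKKK
KKKKK
KKKKK
KKKKK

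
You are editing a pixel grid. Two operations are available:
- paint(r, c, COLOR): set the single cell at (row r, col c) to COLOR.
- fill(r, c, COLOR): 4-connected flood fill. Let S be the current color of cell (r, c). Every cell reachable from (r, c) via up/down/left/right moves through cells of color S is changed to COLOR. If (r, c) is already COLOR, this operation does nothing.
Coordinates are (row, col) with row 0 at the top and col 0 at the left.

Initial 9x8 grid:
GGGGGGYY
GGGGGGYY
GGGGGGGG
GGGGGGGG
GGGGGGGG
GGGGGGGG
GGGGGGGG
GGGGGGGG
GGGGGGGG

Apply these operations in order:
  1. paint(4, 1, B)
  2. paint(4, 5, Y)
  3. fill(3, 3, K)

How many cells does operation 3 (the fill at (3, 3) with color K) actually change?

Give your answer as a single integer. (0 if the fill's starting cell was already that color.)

Answer: 66

Derivation:
After op 1 paint(4,1,B):
GGGGGGYY
GGGGGGYY
GGGGGGGG
GGGGGGGG
GBGGGGGG
GGGGGGGG
GGGGGGGG
GGGGGGGG
GGGGGGGG
After op 2 paint(4,5,Y):
GGGGGGYY
GGGGGGYY
GGGGGGGG
GGGGGGGG
GBGGGYGG
GGGGGGGG
GGGGGGGG
GGGGGGGG
GGGGGGGG
After op 3 fill(3,3,K) [66 cells changed]:
KKKKKKYY
KKKKKKYY
KKKKKKKK
KKKKKKKK
KBKKKYKK
KKKKKKKK
KKKKKKKK
KKKKKKKK
KKKKKKKK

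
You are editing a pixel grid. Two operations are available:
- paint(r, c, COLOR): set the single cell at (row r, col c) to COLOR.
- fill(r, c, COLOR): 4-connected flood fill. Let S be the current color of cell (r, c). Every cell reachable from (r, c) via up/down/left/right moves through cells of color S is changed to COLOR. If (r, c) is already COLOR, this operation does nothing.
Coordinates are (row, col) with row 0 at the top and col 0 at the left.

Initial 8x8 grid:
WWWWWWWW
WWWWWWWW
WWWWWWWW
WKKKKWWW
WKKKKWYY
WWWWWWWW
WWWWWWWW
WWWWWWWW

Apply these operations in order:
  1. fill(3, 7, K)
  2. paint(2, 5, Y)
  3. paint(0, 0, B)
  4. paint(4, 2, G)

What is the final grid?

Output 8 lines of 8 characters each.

Answer: BKKKKKKK
KKKKKKKK
KKKKKYKK
KKKKKKKK
KKGKKKYY
KKKKKKKK
KKKKKKKK
KKKKKKKK

Derivation:
After op 1 fill(3,7,K) [54 cells changed]:
KKKKKKKK
KKKKKKKK
KKKKKKKK
KKKKKKKK
KKKKKKYY
KKKKKKKK
KKKKKKKK
KKKKKKKK
After op 2 paint(2,5,Y):
KKKKKKKK
KKKKKKKK
KKKKKYKK
KKKKKKKK
KKKKKKYY
KKKKKKKK
KKKKKKKK
KKKKKKKK
After op 3 paint(0,0,B):
BKKKKKKK
KKKKKKKK
KKKKKYKK
KKKKKKKK
KKKKKKYY
KKKKKKKK
KKKKKKKK
KKKKKKKK
After op 4 paint(4,2,G):
BKKKKKKK
KKKKKKKK
KKKKKYKK
KKKKKKKK
KKGKKKYY
KKKKKKKK
KKKKKKKK
KKKKKKKK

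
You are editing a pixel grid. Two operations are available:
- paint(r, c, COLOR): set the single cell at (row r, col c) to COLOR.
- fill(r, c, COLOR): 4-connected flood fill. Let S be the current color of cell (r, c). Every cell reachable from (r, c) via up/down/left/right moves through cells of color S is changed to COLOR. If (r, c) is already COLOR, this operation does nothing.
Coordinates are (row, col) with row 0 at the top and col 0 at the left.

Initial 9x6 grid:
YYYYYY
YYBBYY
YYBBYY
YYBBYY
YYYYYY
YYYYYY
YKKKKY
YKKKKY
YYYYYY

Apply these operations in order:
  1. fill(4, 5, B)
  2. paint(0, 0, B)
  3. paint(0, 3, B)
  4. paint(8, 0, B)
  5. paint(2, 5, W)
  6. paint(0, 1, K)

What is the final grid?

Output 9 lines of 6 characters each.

Answer: BKBBBB
BBBBBB
BBBBBW
BBBBBB
BBBBBB
BBBBBB
BKKKKB
BKKKKB
BBBBBB

Derivation:
After op 1 fill(4,5,B) [40 cells changed]:
BBBBBB
BBBBBB
BBBBBB
BBBBBB
BBBBBB
BBBBBB
BKKKKB
BKKKKB
BBBBBB
After op 2 paint(0,0,B):
BBBBBB
BBBBBB
BBBBBB
BBBBBB
BBBBBB
BBBBBB
BKKKKB
BKKKKB
BBBBBB
After op 3 paint(0,3,B):
BBBBBB
BBBBBB
BBBBBB
BBBBBB
BBBBBB
BBBBBB
BKKKKB
BKKKKB
BBBBBB
After op 4 paint(8,0,B):
BBBBBB
BBBBBB
BBBBBB
BBBBBB
BBBBBB
BBBBBB
BKKKKB
BKKKKB
BBBBBB
After op 5 paint(2,5,W):
BBBBBB
BBBBBB
BBBBBW
BBBBBB
BBBBBB
BBBBBB
BKKKKB
BKKKKB
BBBBBB
After op 6 paint(0,1,K):
BKBBBB
BBBBBB
BBBBBW
BBBBBB
BBBBBB
BBBBBB
BKKKKB
BKKKKB
BBBBBB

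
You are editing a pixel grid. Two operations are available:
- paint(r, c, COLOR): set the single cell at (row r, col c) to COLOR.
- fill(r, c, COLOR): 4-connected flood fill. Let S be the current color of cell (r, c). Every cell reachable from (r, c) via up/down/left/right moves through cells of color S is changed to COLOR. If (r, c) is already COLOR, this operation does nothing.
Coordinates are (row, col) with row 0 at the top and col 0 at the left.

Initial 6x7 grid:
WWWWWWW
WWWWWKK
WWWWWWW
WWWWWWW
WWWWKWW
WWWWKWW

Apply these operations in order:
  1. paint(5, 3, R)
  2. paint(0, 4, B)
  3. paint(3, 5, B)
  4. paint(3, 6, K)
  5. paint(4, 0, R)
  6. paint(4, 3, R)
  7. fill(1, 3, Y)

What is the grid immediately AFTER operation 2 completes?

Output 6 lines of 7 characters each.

After op 1 paint(5,3,R):
WWWWWWW
WWWWWKK
WWWWWWW
WWWWWWW
WWWWKWW
WWWRKWW
After op 2 paint(0,4,B):
WWWWBWW
WWWWWKK
WWWWWWW
WWWWWWW
WWWWKWW
WWWRKWW

Answer: WWWWBWW
WWWWWKK
WWWWWWW
WWWWWWW
WWWWKWW
WWWRKWW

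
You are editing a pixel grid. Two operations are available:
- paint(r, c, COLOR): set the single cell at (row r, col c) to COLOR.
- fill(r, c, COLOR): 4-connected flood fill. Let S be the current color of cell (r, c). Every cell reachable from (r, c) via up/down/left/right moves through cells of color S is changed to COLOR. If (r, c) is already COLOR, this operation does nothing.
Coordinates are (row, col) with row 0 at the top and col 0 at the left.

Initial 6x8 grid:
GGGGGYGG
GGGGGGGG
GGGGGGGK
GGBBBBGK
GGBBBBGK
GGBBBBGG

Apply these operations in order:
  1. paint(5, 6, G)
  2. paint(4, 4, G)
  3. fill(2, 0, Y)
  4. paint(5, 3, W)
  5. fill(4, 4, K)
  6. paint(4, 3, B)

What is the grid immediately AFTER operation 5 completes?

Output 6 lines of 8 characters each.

Answer: YYYYYYYY
YYYYYYYY
YYYYYYYK
YYBBBBYK
YYBBKBYK
YYBWBBYY

Derivation:
After op 1 paint(5,6,G):
GGGGGYGG
GGGGGGGG
GGGGGGGK
GGBBBBGK
GGBBBBGK
GGBBBBGG
After op 2 paint(4,4,G):
GGGGGYGG
GGGGGGGG
GGGGGGGK
GGBBBBGK
GGBBGBGK
GGBBBBGG
After op 3 fill(2,0,Y) [32 cells changed]:
YYYYYYYY
YYYYYYYY
YYYYYYYK
YYBBBBYK
YYBBGBYK
YYBBBBYY
After op 4 paint(5,3,W):
YYYYYYYY
YYYYYYYY
YYYYYYYK
YYBBBBYK
YYBBGBYK
YYBWBBYY
After op 5 fill(4,4,K) [1 cells changed]:
YYYYYYYY
YYYYYYYY
YYYYYYYK
YYBBBBYK
YYBBKBYK
YYBWBBYY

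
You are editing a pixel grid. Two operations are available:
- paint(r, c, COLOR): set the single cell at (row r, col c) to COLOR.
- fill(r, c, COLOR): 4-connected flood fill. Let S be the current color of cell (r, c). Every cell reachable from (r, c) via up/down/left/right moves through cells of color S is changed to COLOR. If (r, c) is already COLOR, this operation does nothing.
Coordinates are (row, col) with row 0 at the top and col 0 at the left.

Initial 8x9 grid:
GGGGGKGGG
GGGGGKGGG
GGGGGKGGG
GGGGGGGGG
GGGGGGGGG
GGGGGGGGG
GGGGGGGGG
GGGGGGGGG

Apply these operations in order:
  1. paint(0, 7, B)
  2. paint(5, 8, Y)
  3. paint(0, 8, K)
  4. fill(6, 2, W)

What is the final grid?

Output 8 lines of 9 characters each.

Answer: WWWWWKWBK
WWWWWKWWW
WWWWWKWWW
WWWWWWWWW
WWWWWWWWW
WWWWWWWWY
WWWWWWWWW
WWWWWWWWW

Derivation:
After op 1 paint(0,7,B):
GGGGGKGBG
GGGGGKGGG
GGGGGKGGG
GGGGGGGGG
GGGGGGGGG
GGGGGGGGG
GGGGGGGGG
GGGGGGGGG
After op 2 paint(5,8,Y):
GGGGGKGBG
GGGGGKGGG
GGGGGKGGG
GGGGGGGGG
GGGGGGGGG
GGGGGGGGY
GGGGGGGGG
GGGGGGGGG
After op 3 paint(0,8,K):
GGGGGKGBK
GGGGGKGGG
GGGGGKGGG
GGGGGGGGG
GGGGGGGGG
GGGGGGGGY
GGGGGGGGG
GGGGGGGGG
After op 4 fill(6,2,W) [66 cells changed]:
WWWWWKWBK
WWWWWKWWW
WWWWWKWWW
WWWWWWWWW
WWWWWWWWW
WWWWWWWWY
WWWWWWWWW
WWWWWWWWW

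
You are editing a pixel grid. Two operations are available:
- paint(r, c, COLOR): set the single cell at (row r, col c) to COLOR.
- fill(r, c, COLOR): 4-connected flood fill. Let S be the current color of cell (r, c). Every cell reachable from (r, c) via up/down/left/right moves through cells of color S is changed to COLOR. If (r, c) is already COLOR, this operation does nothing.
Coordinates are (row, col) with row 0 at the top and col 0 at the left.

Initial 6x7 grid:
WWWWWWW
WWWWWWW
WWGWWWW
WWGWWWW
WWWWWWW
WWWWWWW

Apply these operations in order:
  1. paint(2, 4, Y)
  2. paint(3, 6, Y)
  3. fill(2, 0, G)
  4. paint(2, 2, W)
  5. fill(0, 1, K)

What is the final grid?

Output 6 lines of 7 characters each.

After op 1 paint(2,4,Y):
WWWWWWW
WWWWWWW
WWGWYWW
WWGWWWW
WWWWWWW
WWWWWWW
After op 2 paint(3,6,Y):
WWWWWWW
WWWWWWW
WWGWYWW
WWGWWWY
WWWWWWW
WWWWWWW
After op 3 fill(2,0,G) [38 cells changed]:
GGGGGGG
GGGGGGG
GGGGYGG
GGGGGGY
GGGGGGG
GGGGGGG
After op 4 paint(2,2,W):
GGGGGGG
GGGGGGG
GGWGYGG
GGGGGGY
GGGGGGG
GGGGGGG
After op 5 fill(0,1,K) [39 cells changed]:
KKKKKKK
KKKKKKK
KKWKYKK
KKKKKKY
KKKKKKK
KKKKKKK

Answer: KKKKKKK
KKKKKKK
KKWKYKK
KKKKKKY
KKKKKKK
KKKKKKK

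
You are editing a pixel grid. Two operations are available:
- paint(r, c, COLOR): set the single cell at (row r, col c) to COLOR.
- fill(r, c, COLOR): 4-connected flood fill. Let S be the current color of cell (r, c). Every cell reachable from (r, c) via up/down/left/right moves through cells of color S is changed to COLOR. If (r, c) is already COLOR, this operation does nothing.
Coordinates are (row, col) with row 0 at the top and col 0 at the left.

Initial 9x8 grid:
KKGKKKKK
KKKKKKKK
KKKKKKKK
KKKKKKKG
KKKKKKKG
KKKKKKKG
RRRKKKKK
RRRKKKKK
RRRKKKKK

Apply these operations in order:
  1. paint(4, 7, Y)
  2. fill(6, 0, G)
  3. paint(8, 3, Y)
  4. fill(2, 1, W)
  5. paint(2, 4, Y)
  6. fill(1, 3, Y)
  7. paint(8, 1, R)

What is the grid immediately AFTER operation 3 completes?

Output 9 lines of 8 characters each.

Answer: KKGKKKKK
KKKKKKKK
KKKKKKKK
KKKKKKKG
KKKKKKKY
KKKKKKKG
GGGKKKKK
GGGKKKKK
GGGYKKKK

Derivation:
After op 1 paint(4,7,Y):
KKGKKKKK
KKKKKKKK
KKKKKKKK
KKKKKKKG
KKKKKKKY
KKKKKKKG
RRRKKKKK
RRRKKKKK
RRRKKKKK
After op 2 fill(6,0,G) [9 cells changed]:
KKGKKKKK
KKKKKKKK
KKKKKKKK
KKKKKKKG
KKKKKKKY
KKKKKKKG
GGGKKKKK
GGGKKKKK
GGGKKKKK
After op 3 paint(8,3,Y):
KKGKKKKK
KKKKKKKK
KKKKKKKK
KKKKKKKG
KKKKKKKY
KKKKKKKG
GGGKKKKK
GGGKKKKK
GGGYKKKK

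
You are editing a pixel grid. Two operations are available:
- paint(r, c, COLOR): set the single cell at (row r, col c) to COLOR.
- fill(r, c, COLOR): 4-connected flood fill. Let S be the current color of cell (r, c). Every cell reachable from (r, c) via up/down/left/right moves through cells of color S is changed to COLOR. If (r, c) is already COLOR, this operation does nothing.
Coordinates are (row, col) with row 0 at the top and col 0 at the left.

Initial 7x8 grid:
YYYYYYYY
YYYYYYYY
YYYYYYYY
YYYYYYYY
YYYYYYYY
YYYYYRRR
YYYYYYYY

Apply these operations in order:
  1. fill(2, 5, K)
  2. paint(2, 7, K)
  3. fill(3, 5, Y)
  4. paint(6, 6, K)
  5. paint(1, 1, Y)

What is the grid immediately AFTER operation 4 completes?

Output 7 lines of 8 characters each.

Answer: YYYYYYYY
YYYYYYYY
YYYYYYYY
YYYYYYYY
YYYYYYYY
YYYYYRRR
YYYYYYKY

Derivation:
After op 1 fill(2,5,K) [53 cells changed]:
KKKKKKKK
KKKKKKKK
KKKKKKKK
KKKKKKKK
KKKKKKKK
KKKKKRRR
KKKKKKKK
After op 2 paint(2,7,K):
KKKKKKKK
KKKKKKKK
KKKKKKKK
KKKKKKKK
KKKKKKKK
KKKKKRRR
KKKKKKKK
After op 3 fill(3,5,Y) [53 cells changed]:
YYYYYYYY
YYYYYYYY
YYYYYYYY
YYYYYYYY
YYYYYYYY
YYYYYRRR
YYYYYYYY
After op 4 paint(6,6,K):
YYYYYYYY
YYYYYYYY
YYYYYYYY
YYYYYYYY
YYYYYYYY
YYYYYRRR
YYYYYYKY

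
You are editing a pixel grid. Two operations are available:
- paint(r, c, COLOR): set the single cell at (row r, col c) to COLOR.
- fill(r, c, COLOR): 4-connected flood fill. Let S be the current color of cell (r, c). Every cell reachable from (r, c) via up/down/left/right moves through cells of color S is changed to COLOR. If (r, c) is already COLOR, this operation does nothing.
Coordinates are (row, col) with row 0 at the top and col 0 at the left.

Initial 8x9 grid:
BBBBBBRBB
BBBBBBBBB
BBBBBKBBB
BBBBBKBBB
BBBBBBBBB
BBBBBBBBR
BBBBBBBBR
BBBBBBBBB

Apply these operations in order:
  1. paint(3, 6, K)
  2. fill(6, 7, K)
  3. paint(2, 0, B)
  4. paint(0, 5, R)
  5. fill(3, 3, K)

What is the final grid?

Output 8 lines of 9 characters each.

After op 1 paint(3,6,K):
BBBBBBRBB
BBBBBBBBB
BBBBBKBBB
BBBBBKKBB
BBBBBBBBB
BBBBBBBBR
BBBBBBBBR
BBBBBBBBB
After op 2 fill(6,7,K) [66 cells changed]:
KKKKKKRKK
KKKKKKKKK
KKKKKKKKK
KKKKKKKKK
KKKKKKKKK
KKKKKKKKR
KKKKKKKKR
KKKKKKKKK
After op 3 paint(2,0,B):
KKKKKKRKK
KKKKKKKKK
BKKKKKKKK
KKKKKKKKK
KKKKKKKKK
KKKKKKKKR
KKKKKKKKR
KKKKKKKKK
After op 4 paint(0,5,R):
KKKKKRRKK
KKKKKKKKK
BKKKKKKKK
KKKKKKKKK
KKKKKKKKK
KKKKKKKKR
KKKKKKKKR
KKKKKKKKK
After op 5 fill(3,3,K) [0 cells changed]:
KKKKKRRKK
KKKKKKKKK
BKKKKKKKK
KKKKKKKKK
KKKKKKKKK
KKKKKKKKR
KKKKKKKKR
KKKKKKKKK

Answer: KKKKKRRKK
KKKKKKKKK
BKKKKKKKK
KKKKKKKKK
KKKKKKKKK
KKKKKKKKR
KKKKKKKKR
KKKKKKKKK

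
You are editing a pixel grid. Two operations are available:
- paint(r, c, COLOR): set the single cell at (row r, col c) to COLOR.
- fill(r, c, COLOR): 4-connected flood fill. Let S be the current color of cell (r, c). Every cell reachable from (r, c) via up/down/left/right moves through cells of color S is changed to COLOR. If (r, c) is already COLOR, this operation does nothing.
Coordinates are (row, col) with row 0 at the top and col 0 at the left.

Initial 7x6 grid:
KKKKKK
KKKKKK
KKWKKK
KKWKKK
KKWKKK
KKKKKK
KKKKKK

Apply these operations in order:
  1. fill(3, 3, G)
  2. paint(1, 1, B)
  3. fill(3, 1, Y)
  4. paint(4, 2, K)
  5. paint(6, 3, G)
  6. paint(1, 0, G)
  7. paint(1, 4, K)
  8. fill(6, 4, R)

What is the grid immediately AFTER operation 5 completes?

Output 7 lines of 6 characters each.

Answer: YYYYYY
YBYYYY
YYWYYY
YYWYYY
YYKYYY
YYYYYY
YYYGYY

Derivation:
After op 1 fill(3,3,G) [39 cells changed]:
GGGGGG
GGGGGG
GGWGGG
GGWGGG
GGWGGG
GGGGGG
GGGGGG
After op 2 paint(1,1,B):
GGGGGG
GBGGGG
GGWGGG
GGWGGG
GGWGGG
GGGGGG
GGGGGG
After op 3 fill(3,1,Y) [38 cells changed]:
YYYYYY
YBYYYY
YYWYYY
YYWYYY
YYWYYY
YYYYYY
YYYYYY
After op 4 paint(4,2,K):
YYYYYY
YBYYYY
YYWYYY
YYWYYY
YYKYYY
YYYYYY
YYYYYY
After op 5 paint(6,3,G):
YYYYYY
YBYYYY
YYWYYY
YYWYYY
YYKYYY
YYYYYY
YYYGYY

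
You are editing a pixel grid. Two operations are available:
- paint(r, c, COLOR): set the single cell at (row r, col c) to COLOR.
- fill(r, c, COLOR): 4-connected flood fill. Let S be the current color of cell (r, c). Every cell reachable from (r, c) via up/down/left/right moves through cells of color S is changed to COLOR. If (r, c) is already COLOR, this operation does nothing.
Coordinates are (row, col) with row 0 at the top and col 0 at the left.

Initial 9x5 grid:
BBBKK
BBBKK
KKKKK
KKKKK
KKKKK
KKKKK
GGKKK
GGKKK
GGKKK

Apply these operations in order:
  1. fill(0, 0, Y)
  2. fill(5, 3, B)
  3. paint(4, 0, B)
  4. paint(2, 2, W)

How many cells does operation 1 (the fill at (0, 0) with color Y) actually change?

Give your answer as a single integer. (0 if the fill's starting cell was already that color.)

Answer: 6

Derivation:
After op 1 fill(0,0,Y) [6 cells changed]:
YYYKK
YYYKK
KKKKK
KKKKK
KKKKK
KKKKK
GGKKK
GGKKK
GGKKK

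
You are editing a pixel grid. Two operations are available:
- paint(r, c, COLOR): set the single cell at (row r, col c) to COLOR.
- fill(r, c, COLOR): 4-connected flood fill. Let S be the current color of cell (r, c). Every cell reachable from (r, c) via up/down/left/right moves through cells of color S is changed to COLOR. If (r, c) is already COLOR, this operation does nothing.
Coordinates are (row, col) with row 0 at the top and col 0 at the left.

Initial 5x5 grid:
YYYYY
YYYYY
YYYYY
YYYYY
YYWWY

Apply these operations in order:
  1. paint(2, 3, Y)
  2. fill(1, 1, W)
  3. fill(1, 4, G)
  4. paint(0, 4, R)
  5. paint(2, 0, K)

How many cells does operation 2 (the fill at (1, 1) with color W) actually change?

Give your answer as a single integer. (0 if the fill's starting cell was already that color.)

After op 1 paint(2,3,Y):
YYYYY
YYYYY
YYYYY
YYYYY
YYWWY
After op 2 fill(1,1,W) [23 cells changed]:
WWWWW
WWWWW
WWWWW
WWWWW
WWWWW

Answer: 23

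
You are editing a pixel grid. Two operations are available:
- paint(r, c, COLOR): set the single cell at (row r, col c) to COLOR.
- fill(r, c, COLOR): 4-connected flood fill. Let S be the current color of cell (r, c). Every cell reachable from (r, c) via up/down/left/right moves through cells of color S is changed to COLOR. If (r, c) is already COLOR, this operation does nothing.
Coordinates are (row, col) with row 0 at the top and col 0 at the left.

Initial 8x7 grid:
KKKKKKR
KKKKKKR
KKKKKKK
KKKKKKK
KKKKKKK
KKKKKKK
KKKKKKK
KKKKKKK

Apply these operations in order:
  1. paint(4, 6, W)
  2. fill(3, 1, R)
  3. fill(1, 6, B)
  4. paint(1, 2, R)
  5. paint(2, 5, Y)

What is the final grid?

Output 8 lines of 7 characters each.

After op 1 paint(4,6,W):
KKKKKKR
KKKKKKR
KKKKKKK
KKKKKKK
KKKKKKW
KKKKKKK
KKKKKKK
KKKKKKK
After op 2 fill(3,1,R) [53 cells changed]:
RRRRRRR
RRRRRRR
RRRRRRR
RRRRRRR
RRRRRRW
RRRRRRR
RRRRRRR
RRRRRRR
After op 3 fill(1,6,B) [55 cells changed]:
BBBBBBB
BBBBBBB
BBBBBBB
BBBBBBB
BBBBBBW
BBBBBBB
BBBBBBB
BBBBBBB
After op 4 paint(1,2,R):
BBBBBBB
BBRBBBB
BBBBBBB
BBBBBBB
BBBBBBW
BBBBBBB
BBBBBBB
BBBBBBB
After op 5 paint(2,5,Y):
BBBBBBB
BBRBBBB
BBBBBYB
BBBBBBB
BBBBBBW
BBBBBBB
BBBBBBB
BBBBBBB

Answer: BBBBBBB
BBRBBBB
BBBBBYB
BBBBBBB
BBBBBBW
BBBBBBB
BBBBBBB
BBBBBBB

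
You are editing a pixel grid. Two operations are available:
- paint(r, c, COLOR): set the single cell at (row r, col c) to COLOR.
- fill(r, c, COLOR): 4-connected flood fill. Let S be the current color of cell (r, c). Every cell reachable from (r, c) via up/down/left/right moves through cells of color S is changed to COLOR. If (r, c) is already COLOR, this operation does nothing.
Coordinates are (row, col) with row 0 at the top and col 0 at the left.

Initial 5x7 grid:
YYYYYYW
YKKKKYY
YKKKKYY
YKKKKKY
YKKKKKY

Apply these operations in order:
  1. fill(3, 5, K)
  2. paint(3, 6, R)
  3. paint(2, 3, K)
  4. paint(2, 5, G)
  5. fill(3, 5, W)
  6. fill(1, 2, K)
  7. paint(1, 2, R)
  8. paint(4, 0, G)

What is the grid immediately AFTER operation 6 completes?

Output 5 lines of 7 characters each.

Answer: YYYYYYW
YKKKKYY
YKKKKGY
YKKKKKR
YKKKKKY

Derivation:
After op 1 fill(3,5,K) [0 cells changed]:
YYYYYYW
YKKKKYY
YKKKKYY
YKKKKKY
YKKKKKY
After op 2 paint(3,6,R):
YYYYYYW
YKKKKYY
YKKKKYY
YKKKKKR
YKKKKKY
After op 3 paint(2,3,K):
YYYYYYW
YKKKKYY
YKKKKYY
YKKKKKR
YKKKKKY
After op 4 paint(2,5,G):
YYYYYYW
YKKKKYY
YKKKKGY
YKKKKKR
YKKKKKY
After op 5 fill(3,5,W) [18 cells changed]:
YYYYYYW
YWWWWYY
YWWWWGY
YWWWWWR
YWWWWWY
After op 6 fill(1,2,K) [18 cells changed]:
YYYYYYW
YKKKKYY
YKKKKGY
YKKKKKR
YKKKKKY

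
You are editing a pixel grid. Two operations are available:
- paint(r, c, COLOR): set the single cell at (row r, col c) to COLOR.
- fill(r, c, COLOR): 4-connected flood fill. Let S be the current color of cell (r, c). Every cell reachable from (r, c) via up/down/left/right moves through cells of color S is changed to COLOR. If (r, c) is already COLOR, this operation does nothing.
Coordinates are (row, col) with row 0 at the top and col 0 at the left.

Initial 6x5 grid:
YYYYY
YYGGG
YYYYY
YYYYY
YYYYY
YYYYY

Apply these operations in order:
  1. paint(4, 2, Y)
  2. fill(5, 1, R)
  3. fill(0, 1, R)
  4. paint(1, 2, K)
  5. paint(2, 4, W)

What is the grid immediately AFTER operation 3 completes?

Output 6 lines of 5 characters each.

After op 1 paint(4,2,Y):
YYYYY
YYGGG
YYYYY
YYYYY
YYYYY
YYYYY
After op 2 fill(5,1,R) [27 cells changed]:
RRRRR
RRGGG
RRRRR
RRRRR
RRRRR
RRRRR
After op 3 fill(0,1,R) [0 cells changed]:
RRRRR
RRGGG
RRRRR
RRRRR
RRRRR
RRRRR

Answer: RRRRR
RRGGG
RRRRR
RRRRR
RRRRR
RRRRR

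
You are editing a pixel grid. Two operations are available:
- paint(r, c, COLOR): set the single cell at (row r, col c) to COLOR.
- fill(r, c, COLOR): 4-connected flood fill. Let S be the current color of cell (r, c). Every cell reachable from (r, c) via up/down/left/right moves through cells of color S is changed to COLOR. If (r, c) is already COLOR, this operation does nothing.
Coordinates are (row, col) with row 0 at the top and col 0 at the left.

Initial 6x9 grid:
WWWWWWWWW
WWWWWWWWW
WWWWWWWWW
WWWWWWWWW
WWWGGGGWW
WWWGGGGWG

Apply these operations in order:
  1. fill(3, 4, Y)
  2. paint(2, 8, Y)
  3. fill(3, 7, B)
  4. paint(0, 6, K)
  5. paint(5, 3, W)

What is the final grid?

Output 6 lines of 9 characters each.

After op 1 fill(3,4,Y) [45 cells changed]:
YYYYYYYYY
YYYYYYYYY
YYYYYYYYY
YYYYYYYYY
YYYGGGGYY
YYYGGGGYG
After op 2 paint(2,8,Y):
YYYYYYYYY
YYYYYYYYY
YYYYYYYYY
YYYYYYYYY
YYYGGGGYY
YYYGGGGYG
After op 3 fill(3,7,B) [45 cells changed]:
BBBBBBBBB
BBBBBBBBB
BBBBBBBBB
BBBBBBBBB
BBBGGGGBB
BBBGGGGBG
After op 4 paint(0,6,K):
BBBBBBKBB
BBBBBBBBB
BBBBBBBBB
BBBBBBBBB
BBBGGGGBB
BBBGGGGBG
After op 5 paint(5,3,W):
BBBBBBKBB
BBBBBBBBB
BBBBBBBBB
BBBBBBBBB
BBBGGGGBB
BBBWGGGBG

Answer: BBBBBBKBB
BBBBBBBBB
BBBBBBBBB
BBBBBBBBB
BBBGGGGBB
BBBWGGGBG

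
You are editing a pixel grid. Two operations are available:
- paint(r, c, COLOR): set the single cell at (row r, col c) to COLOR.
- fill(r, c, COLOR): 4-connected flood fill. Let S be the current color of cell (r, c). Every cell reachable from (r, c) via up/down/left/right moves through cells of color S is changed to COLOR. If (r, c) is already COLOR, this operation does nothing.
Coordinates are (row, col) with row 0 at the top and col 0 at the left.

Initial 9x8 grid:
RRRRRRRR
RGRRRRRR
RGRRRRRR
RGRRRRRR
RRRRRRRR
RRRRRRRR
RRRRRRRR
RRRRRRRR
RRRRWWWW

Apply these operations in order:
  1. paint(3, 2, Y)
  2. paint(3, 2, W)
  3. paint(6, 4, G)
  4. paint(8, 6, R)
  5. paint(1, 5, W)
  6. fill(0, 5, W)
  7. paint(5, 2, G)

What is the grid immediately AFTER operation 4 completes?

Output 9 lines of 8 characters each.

After op 1 paint(3,2,Y):
RRRRRRRR
RGRRRRRR
RGRRRRRR
RGYRRRRR
RRRRRRRR
RRRRRRRR
RRRRRRRR
RRRRRRRR
RRRRWWWW
After op 2 paint(3,2,W):
RRRRRRRR
RGRRRRRR
RGRRRRRR
RGWRRRRR
RRRRRRRR
RRRRRRRR
RRRRRRRR
RRRRRRRR
RRRRWWWW
After op 3 paint(6,4,G):
RRRRRRRR
RGRRRRRR
RGRRRRRR
RGWRRRRR
RRRRRRRR
RRRRRRRR
RRRRGRRR
RRRRRRRR
RRRRWWWW
After op 4 paint(8,6,R):
RRRRRRRR
RGRRRRRR
RGRRRRRR
RGWRRRRR
RRRRRRRR
RRRRRRRR
RRRRGRRR
RRRRRRRR
RRRRWWRW

Answer: RRRRRRRR
RGRRRRRR
RGRRRRRR
RGWRRRRR
RRRRRRRR
RRRRRRRR
RRRRGRRR
RRRRRRRR
RRRRWWRW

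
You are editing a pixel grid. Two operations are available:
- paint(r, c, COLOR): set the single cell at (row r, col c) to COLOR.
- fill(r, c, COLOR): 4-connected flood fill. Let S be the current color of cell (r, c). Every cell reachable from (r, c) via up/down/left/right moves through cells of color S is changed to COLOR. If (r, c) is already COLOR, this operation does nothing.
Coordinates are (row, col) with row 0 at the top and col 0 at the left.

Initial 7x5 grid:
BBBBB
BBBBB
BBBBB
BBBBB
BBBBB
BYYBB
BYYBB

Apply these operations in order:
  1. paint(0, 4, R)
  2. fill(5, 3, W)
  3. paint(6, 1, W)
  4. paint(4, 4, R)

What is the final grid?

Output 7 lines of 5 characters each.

After op 1 paint(0,4,R):
BBBBR
BBBBB
BBBBB
BBBBB
BBBBB
BYYBB
BYYBB
After op 2 fill(5,3,W) [30 cells changed]:
WWWWR
WWWWW
WWWWW
WWWWW
WWWWW
WYYWW
WYYWW
After op 3 paint(6,1,W):
WWWWR
WWWWW
WWWWW
WWWWW
WWWWW
WYYWW
WWYWW
After op 4 paint(4,4,R):
WWWWR
WWWWW
WWWWW
WWWWW
WWWWR
WYYWW
WWYWW

Answer: WWWWR
WWWWW
WWWWW
WWWWW
WWWWR
WYYWW
WWYWW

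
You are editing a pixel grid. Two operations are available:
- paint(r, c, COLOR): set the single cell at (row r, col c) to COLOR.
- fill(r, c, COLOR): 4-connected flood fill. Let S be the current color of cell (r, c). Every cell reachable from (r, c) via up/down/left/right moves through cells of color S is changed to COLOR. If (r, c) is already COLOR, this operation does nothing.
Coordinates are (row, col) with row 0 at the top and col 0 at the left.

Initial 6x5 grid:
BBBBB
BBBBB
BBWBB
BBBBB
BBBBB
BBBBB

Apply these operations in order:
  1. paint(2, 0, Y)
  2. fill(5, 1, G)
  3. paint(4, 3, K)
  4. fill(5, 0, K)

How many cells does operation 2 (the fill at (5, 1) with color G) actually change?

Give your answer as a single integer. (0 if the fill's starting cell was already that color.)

Answer: 28

Derivation:
After op 1 paint(2,0,Y):
BBBBB
BBBBB
YBWBB
BBBBB
BBBBB
BBBBB
After op 2 fill(5,1,G) [28 cells changed]:
GGGGG
GGGGG
YGWGG
GGGGG
GGGGG
GGGGG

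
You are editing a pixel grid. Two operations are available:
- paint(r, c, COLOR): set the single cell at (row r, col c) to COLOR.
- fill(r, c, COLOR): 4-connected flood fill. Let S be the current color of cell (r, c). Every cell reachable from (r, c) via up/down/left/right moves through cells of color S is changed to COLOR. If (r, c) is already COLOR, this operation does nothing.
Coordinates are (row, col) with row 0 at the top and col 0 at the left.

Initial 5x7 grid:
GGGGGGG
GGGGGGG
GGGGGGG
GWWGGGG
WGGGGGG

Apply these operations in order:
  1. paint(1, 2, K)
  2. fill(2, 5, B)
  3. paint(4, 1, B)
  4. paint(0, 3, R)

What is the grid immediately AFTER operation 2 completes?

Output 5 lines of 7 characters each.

Answer: BBBBBBB
BBKBBBB
BBBBBBB
BWWBBBB
WBBBBBB

Derivation:
After op 1 paint(1,2,K):
GGGGGGG
GGKGGGG
GGGGGGG
GWWGGGG
WGGGGGG
After op 2 fill(2,5,B) [31 cells changed]:
BBBBBBB
BBKBBBB
BBBBBBB
BWWBBBB
WBBBBBB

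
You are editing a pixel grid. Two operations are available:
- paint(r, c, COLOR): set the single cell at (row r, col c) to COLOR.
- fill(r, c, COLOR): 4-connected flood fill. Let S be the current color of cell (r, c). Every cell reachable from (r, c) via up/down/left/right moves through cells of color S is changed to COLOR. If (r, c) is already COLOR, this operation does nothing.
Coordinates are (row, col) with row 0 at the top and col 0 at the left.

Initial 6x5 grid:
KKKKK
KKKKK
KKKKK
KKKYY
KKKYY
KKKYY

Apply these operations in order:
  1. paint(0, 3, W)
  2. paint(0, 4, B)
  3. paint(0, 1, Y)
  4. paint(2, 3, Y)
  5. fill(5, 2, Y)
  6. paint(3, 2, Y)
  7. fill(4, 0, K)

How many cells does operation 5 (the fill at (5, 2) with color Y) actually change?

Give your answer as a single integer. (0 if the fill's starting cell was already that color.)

Answer: 20

Derivation:
After op 1 paint(0,3,W):
KKKWK
KKKKK
KKKKK
KKKYY
KKKYY
KKKYY
After op 2 paint(0,4,B):
KKKWB
KKKKK
KKKKK
KKKYY
KKKYY
KKKYY
After op 3 paint(0,1,Y):
KYKWB
KKKKK
KKKKK
KKKYY
KKKYY
KKKYY
After op 4 paint(2,3,Y):
KYKWB
KKKKK
KKKYK
KKKYY
KKKYY
KKKYY
After op 5 fill(5,2,Y) [20 cells changed]:
YYYWB
YYYYY
YYYYY
YYYYY
YYYYY
YYYYY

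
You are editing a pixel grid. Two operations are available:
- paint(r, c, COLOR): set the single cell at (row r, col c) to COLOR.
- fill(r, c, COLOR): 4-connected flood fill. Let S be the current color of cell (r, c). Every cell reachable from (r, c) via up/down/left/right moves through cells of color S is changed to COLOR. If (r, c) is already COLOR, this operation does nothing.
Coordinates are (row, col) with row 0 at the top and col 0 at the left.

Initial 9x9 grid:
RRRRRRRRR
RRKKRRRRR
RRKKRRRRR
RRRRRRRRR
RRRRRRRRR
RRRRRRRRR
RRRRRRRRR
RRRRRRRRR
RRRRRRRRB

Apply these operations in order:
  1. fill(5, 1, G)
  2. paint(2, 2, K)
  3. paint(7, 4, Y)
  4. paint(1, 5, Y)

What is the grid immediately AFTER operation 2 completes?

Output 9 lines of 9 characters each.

Answer: GGGGGGGGG
GGKKGGGGG
GGKKGGGGG
GGGGGGGGG
GGGGGGGGG
GGGGGGGGG
GGGGGGGGG
GGGGGGGGG
GGGGGGGGB

Derivation:
After op 1 fill(5,1,G) [76 cells changed]:
GGGGGGGGG
GGKKGGGGG
GGKKGGGGG
GGGGGGGGG
GGGGGGGGG
GGGGGGGGG
GGGGGGGGG
GGGGGGGGG
GGGGGGGGB
After op 2 paint(2,2,K):
GGGGGGGGG
GGKKGGGGG
GGKKGGGGG
GGGGGGGGG
GGGGGGGGG
GGGGGGGGG
GGGGGGGGG
GGGGGGGGG
GGGGGGGGB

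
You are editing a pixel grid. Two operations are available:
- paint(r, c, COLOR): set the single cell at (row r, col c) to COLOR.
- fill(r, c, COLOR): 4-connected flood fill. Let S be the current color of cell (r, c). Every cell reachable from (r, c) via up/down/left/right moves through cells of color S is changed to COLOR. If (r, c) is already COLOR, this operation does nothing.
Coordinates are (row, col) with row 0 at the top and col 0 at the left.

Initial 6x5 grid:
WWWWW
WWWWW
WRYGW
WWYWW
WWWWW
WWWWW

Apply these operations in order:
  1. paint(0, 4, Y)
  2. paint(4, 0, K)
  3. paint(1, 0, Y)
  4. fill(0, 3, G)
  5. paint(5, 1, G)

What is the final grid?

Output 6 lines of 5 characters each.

Answer: GGGGY
YGGGG
GRYGG
GGYGG
KGGGG
GGGGG

Derivation:
After op 1 paint(0,4,Y):
WWWWY
WWWWW
WRYGW
WWYWW
WWWWW
WWWWW
After op 2 paint(4,0,K):
WWWWY
WWWWW
WRYGW
WWYWW
KWWWW
WWWWW
After op 3 paint(1,0,Y):
WWWWY
YWWWW
WRYGW
WWYWW
KWWWW
WWWWW
After op 4 fill(0,3,G) [23 cells changed]:
GGGGY
YGGGG
GRYGG
GGYGG
KGGGG
GGGGG
After op 5 paint(5,1,G):
GGGGY
YGGGG
GRYGG
GGYGG
KGGGG
GGGGG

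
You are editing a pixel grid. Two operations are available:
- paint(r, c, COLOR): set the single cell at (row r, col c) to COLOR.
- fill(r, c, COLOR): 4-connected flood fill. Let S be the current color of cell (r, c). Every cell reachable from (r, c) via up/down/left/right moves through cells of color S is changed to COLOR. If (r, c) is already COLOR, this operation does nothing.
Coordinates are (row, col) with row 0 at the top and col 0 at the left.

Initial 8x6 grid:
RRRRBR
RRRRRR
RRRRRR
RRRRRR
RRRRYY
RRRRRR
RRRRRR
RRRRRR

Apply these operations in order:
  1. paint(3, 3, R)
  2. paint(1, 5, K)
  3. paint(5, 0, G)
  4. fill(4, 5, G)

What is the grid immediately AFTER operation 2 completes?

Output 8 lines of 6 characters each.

Answer: RRRRBR
RRRRRK
RRRRRR
RRRRRR
RRRRYY
RRRRRR
RRRRRR
RRRRRR

Derivation:
After op 1 paint(3,3,R):
RRRRBR
RRRRRR
RRRRRR
RRRRRR
RRRRYY
RRRRRR
RRRRRR
RRRRRR
After op 2 paint(1,5,K):
RRRRBR
RRRRRK
RRRRRR
RRRRRR
RRRRYY
RRRRRR
RRRRRR
RRRRRR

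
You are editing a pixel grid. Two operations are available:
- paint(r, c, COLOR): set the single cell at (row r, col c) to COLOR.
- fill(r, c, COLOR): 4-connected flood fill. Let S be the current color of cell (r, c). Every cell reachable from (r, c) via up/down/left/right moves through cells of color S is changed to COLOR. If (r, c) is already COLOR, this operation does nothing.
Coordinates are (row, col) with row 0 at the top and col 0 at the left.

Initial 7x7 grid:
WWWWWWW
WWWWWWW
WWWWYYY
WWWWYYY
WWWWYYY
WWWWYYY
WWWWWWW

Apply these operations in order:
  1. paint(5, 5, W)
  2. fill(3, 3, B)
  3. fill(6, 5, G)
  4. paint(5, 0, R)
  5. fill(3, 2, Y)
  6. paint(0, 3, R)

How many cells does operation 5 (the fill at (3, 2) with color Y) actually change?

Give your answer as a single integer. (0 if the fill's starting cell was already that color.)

After op 1 paint(5,5,W):
WWWWWWW
WWWWWWW
WWWWYYY
WWWWYYY
WWWWYYY
WWWWYWY
WWWWWWW
After op 2 fill(3,3,B) [38 cells changed]:
BBBBBBB
BBBBBBB
BBBBYYY
BBBBYYY
BBBBYYY
BBBBYBY
BBBBBBB
After op 3 fill(6,5,G) [38 cells changed]:
GGGGGGG
GGGGGGG
GGGGYYY
GGGGYYY
GGGGYYY
GGGGYGY
GGGGGGG
After op 4 paint(5,0,R):
GGGGGGG
GGGGGGG
GGGGYYY
GGGGYYY
GGGGYYY
RGGGYGY
GGGGGGG
After op 5 fill(3,2,Y) [37 cells changed]:
YYYYYYY
YYYYYYY
YYYYYYY
YYYYYYY
YYYYYYY
RYYYYYY
YYYYYYY

Answer: 37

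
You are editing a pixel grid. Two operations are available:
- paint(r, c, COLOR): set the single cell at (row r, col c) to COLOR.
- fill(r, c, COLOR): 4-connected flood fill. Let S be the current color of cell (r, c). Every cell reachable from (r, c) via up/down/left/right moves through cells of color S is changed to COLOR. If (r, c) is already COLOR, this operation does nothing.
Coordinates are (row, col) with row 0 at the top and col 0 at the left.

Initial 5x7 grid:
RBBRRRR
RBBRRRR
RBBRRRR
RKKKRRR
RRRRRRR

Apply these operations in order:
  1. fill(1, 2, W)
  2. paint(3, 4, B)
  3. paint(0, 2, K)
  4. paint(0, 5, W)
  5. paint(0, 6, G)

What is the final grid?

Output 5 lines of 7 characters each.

Answer: RWKRRWG
RWWRRRR
RWWRRRR
RKKKBRR
RRRRRRR

Derivation:
After op 1 fill(1,2,W) [6 cells changed]:
RWWRRRR
RWWRRRR
RWWRRRR
RKKKRRR
RRRRRRR
After op 2 paint(3,4,B):
RWWRRRR
RWWRRRR
RWWRRRR
RKKKBRR
RRRRRRR
After op 3 paint(0,2,K):
RWKRRRR
RWWRRRR
RWWRRRR
RKKKBRR
RRRRRRR
After op 4 paint(0,5,W):
RWKRRWR
RWWRRRR
RWWRRRR
RKKKBRR
RRRRRRR
After op 5 paint(0,6,G):
RWKRRWG
RWWRRRR
RWWRRRR
RKKKBRR
RRRRRRR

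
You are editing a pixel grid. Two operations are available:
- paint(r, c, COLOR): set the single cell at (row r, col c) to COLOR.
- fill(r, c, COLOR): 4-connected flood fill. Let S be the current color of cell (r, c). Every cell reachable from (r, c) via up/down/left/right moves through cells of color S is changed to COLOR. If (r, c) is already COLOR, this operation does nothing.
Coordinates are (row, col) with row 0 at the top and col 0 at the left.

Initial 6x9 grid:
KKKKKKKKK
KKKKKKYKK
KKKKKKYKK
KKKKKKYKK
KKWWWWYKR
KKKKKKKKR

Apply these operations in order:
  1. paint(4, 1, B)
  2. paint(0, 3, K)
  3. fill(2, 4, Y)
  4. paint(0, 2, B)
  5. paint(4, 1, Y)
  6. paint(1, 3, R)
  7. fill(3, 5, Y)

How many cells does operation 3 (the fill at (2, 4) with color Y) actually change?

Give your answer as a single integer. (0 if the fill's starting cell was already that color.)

After op 1 paint(4,1,B):
KKKKKKKKK
KKKKKKYKK
KKKKKKYKK
KKKKKKYKK
KBWWWWYKR
KKKKKKKKR
After op 2 paint(0,3,K):
KKKKKKKKK
KKKKKKYKK
KKKKKKYKK
KKKKKKYKK
KBWWWWYKR
KKKKKKKKR
After op 3 fill(2,4,Y) [43 cells changed]:
YYYYYYYYY
YYYYYYYYY
YYYYYYYYY
YYYYYYYYY
YBWWWWYYR
YYYYYYYYR

Answer: 43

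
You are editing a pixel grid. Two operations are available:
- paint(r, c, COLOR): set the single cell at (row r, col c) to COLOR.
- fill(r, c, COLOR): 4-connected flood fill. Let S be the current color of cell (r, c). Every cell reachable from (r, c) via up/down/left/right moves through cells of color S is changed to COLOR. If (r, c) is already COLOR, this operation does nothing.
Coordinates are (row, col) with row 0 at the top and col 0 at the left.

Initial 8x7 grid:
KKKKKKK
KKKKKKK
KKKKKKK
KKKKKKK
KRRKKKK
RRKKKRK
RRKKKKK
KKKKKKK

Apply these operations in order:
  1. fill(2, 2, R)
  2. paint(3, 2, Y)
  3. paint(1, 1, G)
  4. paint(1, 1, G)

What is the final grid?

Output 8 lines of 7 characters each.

Answer: RRRRRRR
RGRRRRR
RRRRRRR
RRYRRRR
RRRRRRR
RRRRRRR
RRRRRRR
RRRRRRR

Derivation:
After op 1 fill(2,2,R) [49 cells changed]:
RRRRRRR
RRRRRRR
RRRRRRR
RRRRRRR
RRRRRRR
RRRRRRR
RRRRRRR
RRRRRRR
After op 2 paint(3,2,Y):
RRRRRRR
RRRRRRR
RRRRRRR
RRYRRRR
RRRRRRR
RRRRRRR
RRRRRRR
RRRRRRR
After op 3 paint(1,1,G):
RRRRRRR
RGRRRRR
RRRRRRR
RRYRRRR
RRRRRRR
RRRRRRR
RRRRRRR
RRRRRRR
After op 4 paint(1,1,G):
RRRRRRR
RGRRRRR
RRRRRRR
RRYRRRR
RRRRRRR
RRRRRRR
RRRRRRR
RRRRRRR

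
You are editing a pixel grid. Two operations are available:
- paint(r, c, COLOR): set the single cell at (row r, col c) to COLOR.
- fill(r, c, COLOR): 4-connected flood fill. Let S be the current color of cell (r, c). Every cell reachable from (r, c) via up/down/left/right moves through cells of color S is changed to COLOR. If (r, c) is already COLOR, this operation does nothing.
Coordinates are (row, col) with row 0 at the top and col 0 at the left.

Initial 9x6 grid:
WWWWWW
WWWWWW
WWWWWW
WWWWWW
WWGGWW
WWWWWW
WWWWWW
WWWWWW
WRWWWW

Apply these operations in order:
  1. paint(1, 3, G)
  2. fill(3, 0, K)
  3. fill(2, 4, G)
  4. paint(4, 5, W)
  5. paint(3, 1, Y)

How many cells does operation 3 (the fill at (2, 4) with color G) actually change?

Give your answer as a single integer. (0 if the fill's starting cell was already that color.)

Answer: 50

Derivation:
After op 1 paint(1,3,G):
WWWWWW
WWWGWW
WWWWWW
WWWWWW
WWGGWW
WWWWWW
WWWWWW
WWWWWW
WRWWWW
After op 2 fill(3,0,K) [50 cells changed]:
KKKKKK
KKKGKK
KKKKKK
KKKKKK
KKGGKK
KKKKKK
KKKKKK
KKKKKK
KRKKKK
After op 3 fill(2,4,G) [50 cells changed]:
GGGGGG
GGGGGG
GGGGGG
GGGGGG
GGGGGG
GGGGGG
GGGGGG
GGGGGG
GRGGGG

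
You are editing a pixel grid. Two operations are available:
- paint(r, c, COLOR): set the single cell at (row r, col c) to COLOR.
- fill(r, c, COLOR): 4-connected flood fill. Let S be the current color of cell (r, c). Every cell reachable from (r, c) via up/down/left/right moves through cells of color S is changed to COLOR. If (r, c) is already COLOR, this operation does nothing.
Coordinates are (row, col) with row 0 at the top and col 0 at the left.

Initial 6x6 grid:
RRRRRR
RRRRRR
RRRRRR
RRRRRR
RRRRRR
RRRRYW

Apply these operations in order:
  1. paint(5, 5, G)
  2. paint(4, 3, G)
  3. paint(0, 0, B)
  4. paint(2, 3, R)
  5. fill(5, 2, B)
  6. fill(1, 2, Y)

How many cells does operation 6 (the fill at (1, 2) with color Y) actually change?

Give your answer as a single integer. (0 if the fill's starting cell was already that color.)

After op 1 paint(5,5,G):
RRRRRR
RRRRRR
RRRRRR
RRRRRR
RRRRRR
RRRRYG
After op 2 paint(4,3,G):
RRRRRR
RRRRRR
RRRRRR
RRRRRR
RRRGRR
RRRRYG
After op 3 paint(0,0,B):
BRRRRR
RRRRRR
RRRRRR
RRRRRR
RRRGRR
RRRRYG
After op 4 paint(2,3,R):
BRRRRR
RRRRRR
RRRRRR
RRRRRR
RRRGRR
RRRRYG
After op 5 fill(5,2,B) [32 cells changed]:
BBBBBB
BBBBBB
BBBBBB
BBBBBB
BBBGBB
BBBBYG
After op 6 fill(1,2,Y) [33 cells changed]:
YYYYYY
YYYYYY
YYYYYY
YYYYYY
YYYGYY
YYYYYG

Answer: 33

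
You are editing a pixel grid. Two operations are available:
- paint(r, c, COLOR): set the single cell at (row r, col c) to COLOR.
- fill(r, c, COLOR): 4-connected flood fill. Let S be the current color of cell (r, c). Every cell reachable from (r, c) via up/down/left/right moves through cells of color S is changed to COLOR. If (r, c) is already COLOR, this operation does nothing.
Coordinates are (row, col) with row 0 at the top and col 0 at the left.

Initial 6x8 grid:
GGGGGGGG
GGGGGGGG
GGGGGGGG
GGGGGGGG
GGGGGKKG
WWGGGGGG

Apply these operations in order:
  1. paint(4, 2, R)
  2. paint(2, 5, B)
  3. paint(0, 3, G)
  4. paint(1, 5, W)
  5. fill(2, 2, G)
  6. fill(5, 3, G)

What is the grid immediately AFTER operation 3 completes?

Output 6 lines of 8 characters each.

Answer: GGGGGGGG
GGGGGGGG
GGGGGBGG
GGGGGGGG
GGRGGKKG
WWGGGGGG

Derivation:
After op 1 paint(4,2,R):
GGGGGGGG
GGGGGGGG
GGGGGGGG
GGGGGGGG
GGRGGKKG
WWGGGGGG
After op 2 paint(2,5,B):
GGGGGGGG
GGGGGGGG
GGGGGBGG
GGGGGGGG
GGRGGKKG
WWGGGGGG
After op 3 paint(0,3,G):
GGGGGGGG
GGGGGGGG
GGGGGBGG
GGGGGGGG
GGRGGKKG
WWGGGGGG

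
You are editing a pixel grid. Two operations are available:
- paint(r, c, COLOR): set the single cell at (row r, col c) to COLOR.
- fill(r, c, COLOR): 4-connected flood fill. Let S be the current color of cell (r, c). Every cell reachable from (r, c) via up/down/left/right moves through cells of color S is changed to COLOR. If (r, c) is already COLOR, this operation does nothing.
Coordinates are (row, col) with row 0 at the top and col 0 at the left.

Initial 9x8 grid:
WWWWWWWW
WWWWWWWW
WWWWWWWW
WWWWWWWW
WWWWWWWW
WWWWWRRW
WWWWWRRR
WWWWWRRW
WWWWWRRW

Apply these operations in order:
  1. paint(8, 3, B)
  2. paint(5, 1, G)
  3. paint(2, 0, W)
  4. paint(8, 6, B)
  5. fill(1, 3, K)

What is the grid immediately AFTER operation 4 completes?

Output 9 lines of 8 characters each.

Answer: WWWWWWWW
WWWWWWWW
WWWWWWWW
WWWWWWWW
WWWWWWWW
WGWWWRRW
WWWWWRRR
WWWWWRRW
WWWBWRBW

Derivation:
After op 1 paint(8,3,B):
WWWWWWWW
WWWWWWWW
WWWWWWWW
WWWWWWWW
WWWWWWWW
WWWWWRRW
WWWWWRRR
WWWWWRRW
WWWBWRRW
After op 2 paint(5,1,G):
WWWWWWWW
WWWWWWWW
WWWWWWWW
WWWWWWWW
WWWWWWWW
WGWWWRRW
WWWWWRRR
WWWWWRRW
WWWBWRRW
After op 3 paint(2,0,W):
WWWWWWWW
WWWWWWWW
WWWWWWWW
WWWWWWWW
WWWWWWWW
WGWWWRRW
WWWWWRRR
WWWWWRRW
WWWBWRRW
After op 4 paint(8,6,B):
WWWWWWWW
WWWWWWWW
WWWWWWWW
WWWWWWWW
WWWWWWWW
WGWWWRRW
WWWWWRRR
WWWWWRRW
WWWBWRBW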